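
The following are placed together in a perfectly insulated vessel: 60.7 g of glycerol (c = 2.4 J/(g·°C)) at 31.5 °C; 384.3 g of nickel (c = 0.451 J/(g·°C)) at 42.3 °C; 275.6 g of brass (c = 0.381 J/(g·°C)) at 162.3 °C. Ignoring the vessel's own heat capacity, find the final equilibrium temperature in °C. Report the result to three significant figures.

T_f = 68.3 °C

Σ mᵢcᵢ(T − Tᵢ) = 0  ⇒  T = Σ mᵢcᵢTᵢ / Σ mᵢcᵢ
Σ mᵢcᵢ = 60.7×2.4 + 384.3×0.451 + 275.6×0.381 = 424.0029
Σ mᵢcᵢTᵢ = 145.68×31.5 + 173.3193×42.3 + 105.0036×162.3 = 28962
T = 28962 / 424.0029 = 68.31 °C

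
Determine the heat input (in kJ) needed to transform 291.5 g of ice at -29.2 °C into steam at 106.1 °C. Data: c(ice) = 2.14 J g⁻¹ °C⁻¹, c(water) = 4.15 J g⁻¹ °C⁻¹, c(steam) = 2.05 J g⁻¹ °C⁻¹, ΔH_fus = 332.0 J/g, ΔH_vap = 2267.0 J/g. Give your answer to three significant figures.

q = 900 kJ

q1 (heat ice -29.2→0.0 °C): 291.5 × 2.14 × 29.2 = 18215 J
q2 (melt at 0 °C): 291.5 × 332.0 = 96778 J
q3 (heat water 0.0→100.0 °C): 291.5 × 4.15 × 100.0 = 120973 J
q4 (vaporize at 100 °C): 291.5 × 2267.0 = 660831 J
q5 (heat steam 100.0→106.1 °C): 291.5 × 2.05 × 6.1 = 3645 J
Total: 18215 + 96778 + 120973 + 660831 + 3645 = 900442 J = 900 kJ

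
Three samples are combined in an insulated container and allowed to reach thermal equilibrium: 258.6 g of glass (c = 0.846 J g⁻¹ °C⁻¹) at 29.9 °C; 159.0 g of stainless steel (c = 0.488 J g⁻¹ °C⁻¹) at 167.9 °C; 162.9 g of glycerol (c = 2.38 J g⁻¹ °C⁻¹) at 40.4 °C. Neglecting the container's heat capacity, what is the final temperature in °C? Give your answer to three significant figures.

T_f = 51.5 °C

Σ mᵢcᵢ(T − Tᵢ) = 0  ⇒  T = Σ mᵢcᵢTᵢ / Σ mᵢcᵢ
Σ mᵢcᵢ = 258.6×0.846 + 159.0×0.488 + 162.9×2.38 = 684.0696
Σ mᵢcᵢTᵢ = 218.7756×29.9 + 77.592×167.9 + 387.702×40.4 = 35232
T = 35232 / 684.0696 = 51.50 °C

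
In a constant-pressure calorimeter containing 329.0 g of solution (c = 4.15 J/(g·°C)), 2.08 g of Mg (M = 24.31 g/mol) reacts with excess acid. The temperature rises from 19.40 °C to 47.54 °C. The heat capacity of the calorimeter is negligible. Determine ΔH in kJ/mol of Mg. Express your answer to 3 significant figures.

|ΔT| = |47.54 − 19.40| = 28.14 °C
|q_surr| = (329.0 × 4.15) × 28.14 = 1365.35 × 28.14 = 38420 J
n(Mg) = 2.08 / 24.31 = 0.08556 mol
Temperature rose, so q_rxn = −|q_surr| = -38.42 kJ
ΔH = q_rxn / n = -449.0 kJ/mol

ΔH = -449 kJ/mol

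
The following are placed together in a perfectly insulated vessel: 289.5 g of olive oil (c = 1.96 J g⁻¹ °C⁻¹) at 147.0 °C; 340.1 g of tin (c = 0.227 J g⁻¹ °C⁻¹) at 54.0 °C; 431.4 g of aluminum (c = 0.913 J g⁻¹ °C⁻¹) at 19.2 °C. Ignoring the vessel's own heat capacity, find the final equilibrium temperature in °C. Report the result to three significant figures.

T_f = 91.6 °C

Σ mᵢcᵢ(T − Tᵢ) = 0  ⇒  T = Σ mᵢcᵢTᵢ / Σ mᵢcᵢ
Σ mᵢcᵢ = 289.5×1.96 + 340.1×0.227 + 431.4×0.913 = 1038.4909
Σ mᵢcᵢTᵢ = 567.42×147.0 + 77.2027×54.0 + 393.8682×19.2 = 95142
T = 95142 / 1038.4909 = 91.62 °C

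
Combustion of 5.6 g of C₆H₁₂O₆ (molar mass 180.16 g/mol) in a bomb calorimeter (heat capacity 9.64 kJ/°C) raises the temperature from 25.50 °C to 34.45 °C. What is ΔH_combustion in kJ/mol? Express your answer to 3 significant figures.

ΔH = -2780 kJ/mol

ΔT = 34.45 − 25.50 = 8.95 °C
q_cal = C_cal × ΔT = 9.64 × 8.95 = 86.278 kJ
n = 5.6 / 180.16 = 0.03108 mol
q_rxn = −q_cal = -86.278 kJ
ΔH = -86.278 / 0.03108 = -2776 kJ/mol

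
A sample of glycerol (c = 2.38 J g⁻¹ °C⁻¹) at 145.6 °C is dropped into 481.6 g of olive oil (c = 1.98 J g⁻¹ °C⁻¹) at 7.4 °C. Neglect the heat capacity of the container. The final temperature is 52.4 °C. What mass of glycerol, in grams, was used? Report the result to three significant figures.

q_gained = (481.6 × 1.98) × (52.4 − 7.4) = 42910 J
q_lost = m × 2.38 × (145.6 − 52.4) = 221.816 m
m = 42910 / 221.816 = 193 g

m = 193 g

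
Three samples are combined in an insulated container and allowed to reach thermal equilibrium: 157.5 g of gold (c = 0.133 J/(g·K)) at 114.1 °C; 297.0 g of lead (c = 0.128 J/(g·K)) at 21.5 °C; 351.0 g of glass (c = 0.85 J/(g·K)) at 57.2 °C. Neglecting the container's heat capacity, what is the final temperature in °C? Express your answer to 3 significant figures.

Σ mᵢcᵢ(T − Tᵢ) = 0  ⇒  T = Σ mᵢcᵢTᵢ / Σ mᵢcᵢ
Σ mᵢcᵢ = 157.5×0.133 + 297.0×0.128 + 351.0×0.85 = 357.3135
Σ mᵢcᵢTᵢ = 20.9475×114.1 + 38.016×21.5 + 298.35×57.2 = 20273
T = 20273 / 357.3135 = 56.74 °C

T_f = 56.7 °C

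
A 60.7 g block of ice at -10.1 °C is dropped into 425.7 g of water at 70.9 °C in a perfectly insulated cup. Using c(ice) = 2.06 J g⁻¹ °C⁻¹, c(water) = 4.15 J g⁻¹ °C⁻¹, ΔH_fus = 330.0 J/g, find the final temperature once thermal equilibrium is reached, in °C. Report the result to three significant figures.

T_f = 51.5 °C

Heat to bring ice to 0 °C and melt it: q₁ = 60.7×2.06×10.1 + 60.7×330.0 = 21294 J
Heat the water can supply cooling to 0 °C: 425.7×4.15×70.9 = 125256 J > q₁, so all ice melts.
Energy balance: 425.7×4.15×(70.9 − T) = 21294 + 60.7×4.15×(T − 0)
1766.655(70.9 − T) = 21294 + 251.905 T
125256 − 21294 = 2018.560 T
T = 103962 / 2018.560 = 51.50 °C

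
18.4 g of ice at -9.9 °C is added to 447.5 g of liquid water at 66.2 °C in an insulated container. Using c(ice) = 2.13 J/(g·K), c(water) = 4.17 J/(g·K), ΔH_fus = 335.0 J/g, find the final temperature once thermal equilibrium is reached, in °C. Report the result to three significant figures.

T_f = 60.2 °C

Heat to bring ice to 0 °C and melt it: q₁ = 18.4×2.13×9.9 + 18.4×335.0 = 6552.0 J
Heat the water can supply cooling to 0 °C: 447.5×4.17×66.2 = 123534 J > q₁, so all ice melts.
Energy balance: 447.5×4.17×(66.2 − T) = 6552.0 + 18.4×4.17×(T − 0)
1866.075(66.2 − T) = 6552.0 + 76.728 T
123534 − 6552.0 = 1942.803 T
T = 116982.0 / 1942.803 = 60.21 °C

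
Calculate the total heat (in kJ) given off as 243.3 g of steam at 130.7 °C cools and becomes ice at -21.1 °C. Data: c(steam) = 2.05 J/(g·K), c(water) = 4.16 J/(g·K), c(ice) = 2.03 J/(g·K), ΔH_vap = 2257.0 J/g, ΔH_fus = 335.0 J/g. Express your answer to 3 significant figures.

q = 758 kJ

q1 (cool steam 130.7→100 °C): 243.3 × 2.05 × 30.7 = 15312 J
q2 (condense at 100 °C): 243.3 × 2257.0 = 549128 J
q3 (cool water 100→0 °C): 243.3 × 4.16 × 100.0 = 101213 J
q4 (freeze at 0 °C): 243.3 × 335.0 = 81506 J
q5 (cool ice 0→-21.1 °C): 243.3 × 2.03 × 21.1 = 10421 J
Total: 15312 + 549128 + 101213 + 81506 + 10421 = 757580 J = 758 kJ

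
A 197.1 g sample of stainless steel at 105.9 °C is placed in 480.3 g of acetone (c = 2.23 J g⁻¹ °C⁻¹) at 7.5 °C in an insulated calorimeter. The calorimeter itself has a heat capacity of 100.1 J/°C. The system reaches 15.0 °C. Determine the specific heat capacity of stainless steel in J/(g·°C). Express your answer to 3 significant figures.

c = 0.490 J/(g·°C)

q_gained = (480.3 × 2.23 + 100.1) × (15.0 − 7.5) = 8784 J
q_lost = 197.1 × c × (105.9 − 15.0) = 17916.39 c
Set equal: c = 8784 / 17916.39 = 0.490 J/(g·°C)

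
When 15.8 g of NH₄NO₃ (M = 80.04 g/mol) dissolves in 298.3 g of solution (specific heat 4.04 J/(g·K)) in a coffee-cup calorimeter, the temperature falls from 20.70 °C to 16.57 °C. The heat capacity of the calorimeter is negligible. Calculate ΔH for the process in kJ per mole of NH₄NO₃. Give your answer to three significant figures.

ΔH = 25.2 kJ/mol

|ΔT| = |16.57 − 20.70| = 4.13 °C
|q_surr| = (298.3 × 4.04) × 4.13 = 1205.132 × 4.13 = 4977 J
n(NH₄NO₃) = 15.8 / 80.04 = 0.1974 mol
Temperature fell, so q_rxn = +|q_surr| = 4.977 kJ
ΔH = q_rxn / n = 25.21 kJ/mol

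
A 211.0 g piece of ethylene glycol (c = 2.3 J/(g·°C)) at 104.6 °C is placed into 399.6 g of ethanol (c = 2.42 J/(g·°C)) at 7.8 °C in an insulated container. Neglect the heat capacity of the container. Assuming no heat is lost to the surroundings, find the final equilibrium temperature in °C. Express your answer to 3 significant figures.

Heat lost by ethylene glycol = heat gained by ethanol.
(211.0)(2.3)(104.6 − T) = (399.6)(2.42)(T − 7.8)
485.3 (104.6 − T) = 967.032 (T − 7.8)
50762 − 485.3 T = 967.032 T − 7542.8
58304.8 = 1452.332 T
T = 40.146 °C

T_f = 40.1 °C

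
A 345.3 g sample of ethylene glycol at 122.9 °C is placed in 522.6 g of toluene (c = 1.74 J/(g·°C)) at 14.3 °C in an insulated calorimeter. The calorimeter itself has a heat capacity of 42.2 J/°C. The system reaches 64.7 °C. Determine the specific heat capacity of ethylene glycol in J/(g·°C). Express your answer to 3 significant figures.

q_gained = (522.6 × 1.74 + 42.2) × (64.7 − 14.3) = 47960 J
q_lost = 345.3 × c × (122.9 − 64.7) = 20096.46 c
Set equal: c = 47960 / 20096.46 = 2.39 J/(g·°C)

c = 2.39 J/(g·°C)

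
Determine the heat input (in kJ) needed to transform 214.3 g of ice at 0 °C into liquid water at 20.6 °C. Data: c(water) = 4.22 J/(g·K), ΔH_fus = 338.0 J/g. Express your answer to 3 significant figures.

q = 91.1 kJ

q1 (melt at 0 °C): 214.3 × 338.0 = 72433 J
q2 (heat water 0.0→20.6 °C): 214.3 × 4.22 × 20.6 = 18630 J
Total: 72433 + 18630 = 91063 J = 91.1 kJ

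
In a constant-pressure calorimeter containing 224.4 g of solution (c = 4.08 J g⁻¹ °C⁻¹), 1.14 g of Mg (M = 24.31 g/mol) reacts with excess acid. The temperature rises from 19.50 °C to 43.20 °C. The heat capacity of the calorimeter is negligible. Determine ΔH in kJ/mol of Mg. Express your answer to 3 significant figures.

ΔH = -463 kJ/mol

|ΔT| = |43.20 − 19.50| = 23.70 °C
|q_surr| = (224.4 × 4.08) × 23.70 = 915.552 × 23.70 = 21700 J
n(Mg) = 1.14 / 24.31 = 0.04689 mol
Temperature rose, so q_rxn = −|q_surr| = -21.70 kJ
ΔH = q_rxn / n = -462.8 kJ/mol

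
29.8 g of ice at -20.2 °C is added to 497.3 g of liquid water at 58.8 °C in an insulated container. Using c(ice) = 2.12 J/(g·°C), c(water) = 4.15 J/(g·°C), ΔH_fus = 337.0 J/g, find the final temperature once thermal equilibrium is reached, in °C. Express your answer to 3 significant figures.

Heat to bring ice to 0 °C and melt it: q₁ = 29.8×2.12×20.2 + 29.8×337.0 = 11319 J
Heat the water can supply cooling to 0 °C: 497.3×4.15×58.8 = 121351 J > q₁, so all ice melts.
Energy balance: 497.3×4.15×(58.8 − T) = 11319 + 29.8×4.15×(T − 0)
2063.795(58.8 − T) = 11319 + 123.67 T
121351 − 11319 = 2187.465 T
T = 110032 / 2187.465 = 50.30 °C

T_f = 50.3 °C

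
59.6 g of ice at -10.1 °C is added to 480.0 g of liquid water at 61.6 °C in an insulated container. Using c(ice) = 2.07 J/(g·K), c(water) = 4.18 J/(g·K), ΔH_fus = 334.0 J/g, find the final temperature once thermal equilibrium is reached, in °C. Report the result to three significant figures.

T_f = 45.4 °C

Heat to bring ice to 0 °C and melt it: q₁ = 59.6×2.07×10.1 + 59.6×334.0 = 21152 J
Heat the water can supply cooling to 0 °C: 480.0×4.18×61.6 = 123594 J > q₁, so all ice melts.
Energy balance: 480.0×4.18×(61.6 − T) = 21152 + 59.6×4.18×(T − 0)
2006.4(61.6 − T) = 21152 + 249.128 T
123594 − 21152 = 2255.528 T
T = 102442 / 2255.528 = 45.42 °C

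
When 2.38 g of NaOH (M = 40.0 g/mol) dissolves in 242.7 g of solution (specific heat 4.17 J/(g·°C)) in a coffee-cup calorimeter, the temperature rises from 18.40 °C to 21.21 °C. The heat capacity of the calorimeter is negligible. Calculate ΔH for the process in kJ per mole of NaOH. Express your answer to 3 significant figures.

ΔH = -47.8 kJ/mol

|ΔT| = |21.21 − 18.40| = 2.81 °C
|q_surr| = (242.7 × 4.17) × 2.81 = 1012.059 × 2.81 = 2844 J
n(NaOH) = 2.38 / 40.0 = 0.05950 mol
Temperature rose, so q_rxn = −|q_surr| = -2.844 kJ
ΔH = q_rxn / n = -47.80 kJ/mol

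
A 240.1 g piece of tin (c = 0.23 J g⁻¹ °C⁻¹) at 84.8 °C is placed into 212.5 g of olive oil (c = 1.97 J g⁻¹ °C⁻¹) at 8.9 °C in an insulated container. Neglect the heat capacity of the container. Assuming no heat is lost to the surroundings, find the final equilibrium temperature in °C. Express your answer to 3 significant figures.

Heat lost by tin = heat gained by olive oil.
(240.1)(0.23)(84.8 − T) = (212.5)(1.97)(T − 8.9)
55.223 (84.8 − T) = 418.625 (T − 8.9)
4682.9 − 55.223 T = 418.625 T − 3725.8
8408.7 = 473.848 T
T = 17.746 °C

T_f = 17.7 °C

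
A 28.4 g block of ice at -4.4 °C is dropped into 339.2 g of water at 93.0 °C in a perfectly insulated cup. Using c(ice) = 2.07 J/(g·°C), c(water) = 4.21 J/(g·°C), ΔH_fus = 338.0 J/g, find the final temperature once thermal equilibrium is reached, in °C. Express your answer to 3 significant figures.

T_f = 79.4 °C

Heat to bring ice to 0 °C and melt it: q₁ = 28.4×2.07×4.4 + 28.4×338.0 = 9857.9 J
Heat the water can supply cooling to 0 °C: 339.2×4.21×93.0 = 132807 J > q₁, so all ice melts.
Energy balance: 339.2×4.21×(93.0 − T) = 9857.9 + 28.4×4.21×(T − 0)
1428.032(93.0 − T) = 9857.9 + 119.564 T
132807 − 9857.9 = 1547.596 T
T = 122949.1 / 1547.596 = 79.445 °C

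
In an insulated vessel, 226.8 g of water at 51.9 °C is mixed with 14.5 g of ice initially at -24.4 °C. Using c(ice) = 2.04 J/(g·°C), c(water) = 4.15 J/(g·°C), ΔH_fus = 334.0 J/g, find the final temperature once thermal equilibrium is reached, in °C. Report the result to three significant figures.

T_f = 43.2 °C

Heat to bring ice to 0 °C and melt it: q₁ = 14.5×2.04×24.4 + 14.5×334.0 = 5564.8 J
Heat the water can supply cooling to 0 °C: 226.8×4.15×51.9 = 48849.3 J > q₁, so all ice melts.
Energy balance: 226.8×4.15×(51.9 − T) = 5564.8 + 14.5×4.15×(T − 0)
941.22(51.9 − T) = 5564.8 + 60.175 T
48849.3 − 5564.8 = 1001.395 T
T = 43284.5 / 1001.395 = 43.22 °C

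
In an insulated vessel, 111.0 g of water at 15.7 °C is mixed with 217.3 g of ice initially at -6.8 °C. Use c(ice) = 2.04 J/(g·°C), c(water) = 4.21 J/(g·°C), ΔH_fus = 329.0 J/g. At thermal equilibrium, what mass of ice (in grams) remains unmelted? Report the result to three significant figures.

Heat to warm all ice to 0 °C: 217.3×2.04×6.8 = 3014.4 J
Heat released by water cooling to 0 °C: 111.0×4.21×15.7 = 7336.8 J
7336.8 J < 3014.4 + 217.3×329.0 = 74506.1 J, so not all ice melts; final T = 0 °C.
Heat left for melting: 7336.8 − 3014.4 = 4322.4 J
Mass melted = 4322.4 / 329.0 = 13.14 g
Ice remaining = 217.3 − 13.14 = 204.16 g

m_ice remaining = 204 g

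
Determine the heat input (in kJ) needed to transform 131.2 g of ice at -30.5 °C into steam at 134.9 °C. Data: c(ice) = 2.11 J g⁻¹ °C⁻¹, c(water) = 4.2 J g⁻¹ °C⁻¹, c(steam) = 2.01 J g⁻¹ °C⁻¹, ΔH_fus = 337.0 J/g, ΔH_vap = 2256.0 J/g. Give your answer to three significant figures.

q1 (heat ice -30.5→0.0 °C): 131.2 × 2.11 × 30.5 = 8443 J
q2 (melt at 0 °C): 131.2 × 337.0 = 44214 J
q3 (heat water 0.0→100.0 °C): 131.2 × 4.2 × 100.0 = 55104 J
q4 (vaporize at 100 °C): 131.2 × 2256.0 = 295987 J
q5 (heat steam 100.0→134.9 °C): 131.2 × 2.01 × 34.9 = 9204 J
Total: 8443 + 44214 + 55104 + 295987 + 9204 = 412952 J = 413 kJ

q = 413 kJ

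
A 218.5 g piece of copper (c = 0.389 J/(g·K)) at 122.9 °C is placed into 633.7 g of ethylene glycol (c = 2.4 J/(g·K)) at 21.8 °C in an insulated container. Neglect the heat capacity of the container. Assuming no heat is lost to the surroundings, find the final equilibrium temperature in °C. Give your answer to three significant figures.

Heat lost by copper = heat gained by ethylene glycol.
(218.5)(0.389)(122.9 − T) = (633.7)(2.4)(T − 21.8)
84.9965 (122.9 − T) = 1520.88 (T − 21.8)
10446 − 84.9965 T = 1520.88 T − 33155
43601 = 1605.8765 T
T = 27.15 °C

T_f = 27.2 °C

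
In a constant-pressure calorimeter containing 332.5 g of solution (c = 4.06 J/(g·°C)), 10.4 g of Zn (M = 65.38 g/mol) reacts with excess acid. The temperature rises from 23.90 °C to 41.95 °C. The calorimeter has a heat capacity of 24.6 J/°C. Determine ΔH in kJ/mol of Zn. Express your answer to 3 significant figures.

|ΔT| = |41.95 − 23.90| = 18.05 °C
|q_surr| = (332.5 × 4.06 + 24.6) × 18.05 = 1374.55 × 18.05 = 24810 J
n(Zn) = 10.4 / 65.38 = 0.1591 mol
Temperature rose, so q_rxn = −|q_surr| = -24.81 kJ
ΔH = q_rxn / n = -155.9 kJ/mol

ΔH = -156 kJ/mol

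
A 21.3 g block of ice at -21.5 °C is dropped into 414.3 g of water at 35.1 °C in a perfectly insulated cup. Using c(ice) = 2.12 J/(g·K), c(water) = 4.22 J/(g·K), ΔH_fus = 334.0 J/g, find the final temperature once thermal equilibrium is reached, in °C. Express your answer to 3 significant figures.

Heat to bring ice to 0 °C and melt it: q₁ = 21.3×2.12×21.5 + 21.3×334.0 = 8085.1 J
Heat the water can supply cooling to 0 °C: 414.3×4.22×35.1 = 61366.9 J > q₁, so all ice melts.
Energy balance: 414.3×4.22×(35.1 − T) = 8085.1 + 21.3×4.22×(T − 0)
1748.346(35.1 − T) = 8085.1 + 89.886 T
61366.9 − 8085.1 = 1838.232 T
T = 53281.8 / 1838.232 = 28.99 °C

T_f = 29.0 °C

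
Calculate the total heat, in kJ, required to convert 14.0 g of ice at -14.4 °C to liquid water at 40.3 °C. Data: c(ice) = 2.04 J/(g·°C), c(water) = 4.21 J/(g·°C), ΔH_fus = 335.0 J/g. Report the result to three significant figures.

q1 (heat ice -14.4→0.0 °C): 14.0 × 2.04 × 14.4 = 411 J
q2 (melt at 0 °C): 14.0 × 335.0 = 4690 J
q3 (heat water 0.0→40.3 °C): 14.0 × 4.21 × 40.3 = 2375 J
Total: 411 + 4690 + 2375 = 7476 J = 7.48 kJ

q = 7.48 kJ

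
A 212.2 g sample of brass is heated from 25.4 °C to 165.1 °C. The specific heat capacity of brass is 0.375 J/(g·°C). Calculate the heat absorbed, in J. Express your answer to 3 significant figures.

q = 11100 J

q = m c ΔT = 212.2 × 0.375 × (165.1 − 25.4)
q = 212.2 × 0.375 × 139.7 = 11120 J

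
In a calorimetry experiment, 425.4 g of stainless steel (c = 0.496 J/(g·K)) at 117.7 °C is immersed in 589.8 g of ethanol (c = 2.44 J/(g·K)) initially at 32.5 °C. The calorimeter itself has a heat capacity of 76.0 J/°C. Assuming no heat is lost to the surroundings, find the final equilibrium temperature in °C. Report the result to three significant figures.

T_f = 42.9 °C

Heat lost by stainless steel = heat gained by ethanol + calorimeter.
(425.4)(0.496)(117.7 − T) = [(589.8)(2.44) + 76.0](T − 32.5)
210.9984 (117.7 − T) = 1515.112 (T − 32.5)
24835 − 210.9984 T = 1515.112 T − 49241
74076 = 1726.1104 T
T = 42.91 °C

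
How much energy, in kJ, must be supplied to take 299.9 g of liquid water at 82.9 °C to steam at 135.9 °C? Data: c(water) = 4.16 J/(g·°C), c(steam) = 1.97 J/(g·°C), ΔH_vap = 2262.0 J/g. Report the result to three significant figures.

q = 721 kJ

q1 (heat water 82.9→100.0 °C): 299.9 × 4.16 × 17.1 = 21334 J
q2 (vaporize at 100 °C): 299.9 × 2262.0 = 678374 J
q3 (heat steam 100.0→135.9 °C): 299.9 × 1.97 × 35.9 = 21210 J
Total: 21334 + 678374 + 21210 = 720918 J = 721 kJ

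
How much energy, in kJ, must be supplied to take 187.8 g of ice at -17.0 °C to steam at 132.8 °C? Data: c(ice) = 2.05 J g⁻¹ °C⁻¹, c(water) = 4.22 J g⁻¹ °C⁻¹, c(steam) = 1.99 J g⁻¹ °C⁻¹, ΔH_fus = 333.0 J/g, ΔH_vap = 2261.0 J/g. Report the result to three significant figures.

q1 (heat ice -17.0→0.0 °C): 187.8 × 2.05 × 17.0 = 6545 J
q2 (melt at 0 °C): 187.8 × 333.0 = 62537 J
q3 (heat water 0.0→100.0 °C): 187.8 × 4.22 × 100.0 = 79252 J
q4 (vaporize at 100 °C): 187.8 × 2261.0 = 424616 J
q5 (heat steam 100.0→132.8 °C): 187.8 × 1.99 × 32.8 = 12258 J
Total: 6545 + 62537 + 79252 + 424616 + 12258 = 585208 J = 585 kJ

q = 585 kJ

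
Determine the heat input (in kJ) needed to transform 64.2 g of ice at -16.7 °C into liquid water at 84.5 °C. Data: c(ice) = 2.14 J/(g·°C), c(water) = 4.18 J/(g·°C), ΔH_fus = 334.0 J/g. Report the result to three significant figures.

q = 46.4 kJ

q1 (heat ice -16.7→0.0 °C): 64.2 × 2.14 × 16.7 = 2294 J
q2 (melt at 0 °C): 64.2 × 334.0 = 21443 J
q3 (heat water 0.0→84.5 °C): 64.2 × 4.18 × 84.5 = 22676 J
Total: 2294 + 21443 + 22676 = 46413 J = 46.4 kJ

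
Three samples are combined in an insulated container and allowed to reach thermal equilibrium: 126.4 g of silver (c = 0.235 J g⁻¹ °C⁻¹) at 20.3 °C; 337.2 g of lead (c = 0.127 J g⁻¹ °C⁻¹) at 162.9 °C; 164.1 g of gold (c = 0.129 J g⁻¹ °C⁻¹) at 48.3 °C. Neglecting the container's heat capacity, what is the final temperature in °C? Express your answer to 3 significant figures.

Σ mᵢcᵢ(T − Tᵢ) = 0  ⇒  T = Σ mᵢcᵢTᵢ / Σ mᵢcᵢ
Σ mᵢcᵢ = 126.4×0.235 + 337.2×0.127 + 164.1×0.129 = 93.6973
Σ mᵢcᵢTᵢ = 29.704×20.3 + 42.8244×162.9 + 21.1689×48.3 = 8601.5
T = 8601.5 / 93.6973 = 91.80 °C

T_f = 91.8 °C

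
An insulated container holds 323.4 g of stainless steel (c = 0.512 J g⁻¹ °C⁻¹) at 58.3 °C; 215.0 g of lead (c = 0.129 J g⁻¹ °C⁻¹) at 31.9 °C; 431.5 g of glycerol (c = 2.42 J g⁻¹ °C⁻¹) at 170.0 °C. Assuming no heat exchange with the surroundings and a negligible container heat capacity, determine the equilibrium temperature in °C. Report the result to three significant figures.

Σ mᵢcᵢ(T − Tᵢ) = 0  ⇒  T = Σ mᵢcᵢTᵢ / Σ mᵢcᵢ
Σ mᵢcᵢ = 323.4×0.512 + 215.0×0.129 + 431.5×2.42 = 1237.5458
Σ mᵢcᵢTᵢ = 165.5808×58.3 + 27.735×31.9 + 1044.23×170.0 = 188060
T = 188060 / 1237.5458 = 152.0 °C

T_f = 152 °C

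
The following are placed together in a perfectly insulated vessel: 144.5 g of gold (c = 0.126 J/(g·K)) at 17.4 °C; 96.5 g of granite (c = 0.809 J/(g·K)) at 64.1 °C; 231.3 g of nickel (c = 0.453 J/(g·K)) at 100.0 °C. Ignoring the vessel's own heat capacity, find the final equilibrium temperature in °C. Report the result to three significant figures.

T_f = 78.6 °C

Σ mᵢcᵢ(T − Tᵢ) = 0  ⇒  T = Σ mᵢcᵢTᵢ / Σ mᵢcᵢ
Σ mᵢcᵢ = 144.5×0.126 + 96.5×0.809 + 231.3×0.453 = 201.0544
Σ mᵢcᵢTᵢ = 18.207×17.4 + 78.0685×64.1 + 104.7789×100.0 = 15799
T = 15799 / 201.0544 = 78.58 °C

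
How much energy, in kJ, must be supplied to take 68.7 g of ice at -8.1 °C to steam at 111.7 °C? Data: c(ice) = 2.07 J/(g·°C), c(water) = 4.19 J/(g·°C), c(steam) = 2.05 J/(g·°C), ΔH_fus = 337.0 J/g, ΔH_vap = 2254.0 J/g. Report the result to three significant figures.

q1 (heat ice -8.1→0.0 °C): 68.7 × 2.07 × 8.1 = 1152 J
q2 (melt at 0 °C): 68.7 × 337.0 = 23152 J
q3 (heat water 0.0→100.0 °C): 68.7 × 4.19 × 100.0 = 28785 J
q4 (vaporize at 100 °C): 68.7 × 2254.0 = 154850 J
q5 (heat steam 100.0→111.7 °C): 68.7 × 2.05 × 11.7 = 1648 J
Total: 1152 + 23152 + 28785 + 154850 + 1648 = 209587 J = 210 kJ

q = 210 kJ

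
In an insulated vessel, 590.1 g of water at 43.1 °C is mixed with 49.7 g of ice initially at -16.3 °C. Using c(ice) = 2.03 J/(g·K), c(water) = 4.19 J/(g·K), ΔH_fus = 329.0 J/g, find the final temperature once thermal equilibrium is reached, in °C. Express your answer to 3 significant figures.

T_f = 33.0 °C

Heat to bring ice to 0 °C and melt it: q₁ = 49.7×2.03×16.3 + 49.7×329.0 = 17996 J
Heat the water can supply cooling to 0 °C: 590.1×4.19×43.1 = 106566 J > q₁, so all ice melts.
Energy balance: 590.1×4.19×(43.1 − T) = 17996 + 49.7×4.19×(T − 0)
2472.519(43.1 − T) = 17996 + 208.243 T
106566 − 17996 = 2680.762 T
T = 88570 / 2680.762 = 33.04 °C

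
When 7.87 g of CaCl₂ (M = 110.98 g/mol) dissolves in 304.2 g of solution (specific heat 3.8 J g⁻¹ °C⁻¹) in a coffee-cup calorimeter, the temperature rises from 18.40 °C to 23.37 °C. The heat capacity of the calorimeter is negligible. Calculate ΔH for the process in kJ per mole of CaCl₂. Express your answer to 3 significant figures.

ΔH = -81.0 kJ/mol

|ΔT| = |23.37 − 18.40| = 4.97 °C
|q_surr| = (304.2 × 3.8) × 4.97 = 1155.96 × 4.97 = 5745 J
n(CaCl₂) = 7.87 / 110.98 = 0.07091 mol
Temperature rose, so q_rxn = −|q_surr| = -5.745 kJ
ΔH = q_rxn / n = -81.02 kJ/mol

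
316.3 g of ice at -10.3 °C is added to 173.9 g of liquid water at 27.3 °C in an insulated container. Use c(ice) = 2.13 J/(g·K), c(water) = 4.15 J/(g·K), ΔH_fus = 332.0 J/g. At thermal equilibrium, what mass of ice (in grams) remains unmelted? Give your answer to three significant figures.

m_ice remaining = 278 g

Heat to warm all ice to 0 °C: 316.3×2.13×10.3 = 6939.3 J
Heat released by water cooling to 0 °C: 173.9×4.15×27.3 = 19702 J
19702 J < 6939.3 + 316.3×332.0 = 111950.9 J, so not all ice melts; final T = 0 °C.
Heat left for melting: 19702 − 6939.3 = 12762.7 J
Mass melted = 12762.7 / 332.0 = 38.44 g
Ice remaining = 316.3 − 38.44 = 277.86 g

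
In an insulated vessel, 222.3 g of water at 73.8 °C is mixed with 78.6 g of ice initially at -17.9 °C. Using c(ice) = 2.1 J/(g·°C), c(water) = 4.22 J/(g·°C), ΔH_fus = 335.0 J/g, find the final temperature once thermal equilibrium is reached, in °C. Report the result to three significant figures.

Heat to bring ice to 0 °C and melt it: q₁ = 78.6×2.1×17.9 + 78.6×335.0 = 29286 J
Heat the water can supply cooling to 0 °C: 222.3×4.22×73.8 = 69232.2 J > q₁, so all ice melts.
Energy balance: 222.3×4.22×(73.8 − T) = 29286 + 78.6×4.22×(T − 0)
938.106(73.8 − T) = 29286 + 331.692 T
69232.2 − 29286 = 1269.798 T
T = 39946.2 / 1269.798 = 31.46 °C

T_f = 31.5 °C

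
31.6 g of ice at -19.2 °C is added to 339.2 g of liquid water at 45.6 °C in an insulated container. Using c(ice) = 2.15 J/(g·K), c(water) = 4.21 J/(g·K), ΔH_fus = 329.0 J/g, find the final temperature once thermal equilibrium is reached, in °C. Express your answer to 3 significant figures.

Heat to bring ice to 0 °C and melt it: q₁ = 31.6×2.15×19.2 + 31.6×329.0 = 11701 J
Heat the water can supply cooling to 0 °C: 339.2×4.21×45.6 = 65118.3 J > q₁, so all ice melts.
Energy balance: 339.2×4.21×(45.6 − T) = 11701 + 31.6×4.21×(T − 0)
1428.032(45.6 − T) = 11701 + 133.036 T
65118.3 − 11701 = 1561.068 T
T = 53417.3 / 1561.068 = 34.22 °C

T_f = 34.2 °C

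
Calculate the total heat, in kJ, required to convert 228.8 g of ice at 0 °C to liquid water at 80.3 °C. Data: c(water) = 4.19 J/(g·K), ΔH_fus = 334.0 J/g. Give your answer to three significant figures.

q = 153 kJ

q1 (melt at 0 °C): 228.8 × 334.0 = 76419 J
q2 (heat water 0.0→80.3 °C): 228.8 × 4.19 × 80.3 = 76981 J
Total: 76419 + 76981 = 153400 J = 153 kJ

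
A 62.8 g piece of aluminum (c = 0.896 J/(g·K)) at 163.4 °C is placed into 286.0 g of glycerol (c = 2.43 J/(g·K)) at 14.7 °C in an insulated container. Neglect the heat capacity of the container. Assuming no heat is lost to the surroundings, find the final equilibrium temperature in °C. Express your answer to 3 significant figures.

Heat lost by aluminum = heat gained by glycerol.
(62.8)(0.896)(163.4 − T) = (286.0)(2.43)(T − 14.7)
56.2688 (163.4 − T) = 694.98 (T − 14.7)
9194.3 − 56.2688 T = 694.98 T − 10216
19410.3 = 751.2488 T
T = 25.84 °C

T_f = 25.8 °C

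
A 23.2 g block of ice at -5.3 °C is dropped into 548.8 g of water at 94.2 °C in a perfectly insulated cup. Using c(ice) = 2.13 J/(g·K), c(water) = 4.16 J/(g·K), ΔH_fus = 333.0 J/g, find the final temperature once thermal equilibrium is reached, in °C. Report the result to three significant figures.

T_f = 87.0 °C

Heat to bring ice to 0 °C and melt it: q₁ = 23.2×2.13×5.3 + 23.2×333.0 = 7987.5 J
Heat the water can supply cooling to 0 °C: 548.8×4.16×94.2 = 215059 J > q₁, so all ice melts.
Energy balance: 548.8×4.16×(94.2 − T) = 7987.5 + 23.2×4.16×(T − 0)
2283.008(94.2 − T) = 7987.5 + 96.512 T
215059 − 7987.5 = 2379.520 T
T = 207071.5 / 2379.520 = 87.02 °C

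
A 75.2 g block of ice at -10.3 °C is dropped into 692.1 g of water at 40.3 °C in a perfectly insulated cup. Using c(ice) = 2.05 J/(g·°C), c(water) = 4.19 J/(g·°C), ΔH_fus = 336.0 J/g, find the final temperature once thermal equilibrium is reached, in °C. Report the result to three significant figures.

T_f = 28.0 °C

Heat to bring ice to 0 °C and melt it: q₁ = 75.2×2.05×10.3 + 75.2×336.0 = 26855 J
Heat the water can supply cooling to 0 °C: 692.1×4.19×40.3 = 116866 J > q₁, so all ice melts.
Energy balance: 692.1×4.19×(40.3 − T) = 26855 + 75.2×4.19×(T − 0)
2899.899(40.3 − T) = 26855 + 315.088 T
116866 − 26855 = 3214.987 T
T = 90011 / 3214.987 = 28.00 °C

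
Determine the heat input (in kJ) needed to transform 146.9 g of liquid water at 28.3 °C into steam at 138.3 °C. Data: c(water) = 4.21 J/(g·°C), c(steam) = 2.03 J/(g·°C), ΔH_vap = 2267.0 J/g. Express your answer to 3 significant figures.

q1 (heat water 28.3→100.0 °C): 146.9 × 4.21 × 71.7 = 44343 J
q2 (vaporize at 100 °C): 146.9 × 2267.0 = 333022 J
q3 (heat steam 100.0→138.3 °C): 146.9 × 2.03 × 38.3 = 11421 J
Total: 44343 + 333022 + 11421 = 388786 J = 389 kJ

q = 389 kJ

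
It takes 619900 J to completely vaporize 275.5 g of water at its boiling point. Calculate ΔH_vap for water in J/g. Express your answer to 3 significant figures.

ΔH_vap = 2250 J/g

ΔH_vap = q / m = 619900 / 275.5 = 2250 J/g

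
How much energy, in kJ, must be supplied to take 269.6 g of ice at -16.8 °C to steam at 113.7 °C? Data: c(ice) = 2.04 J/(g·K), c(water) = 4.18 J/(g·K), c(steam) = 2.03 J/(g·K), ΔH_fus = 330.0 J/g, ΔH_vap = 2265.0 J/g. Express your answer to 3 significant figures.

q1 (heat ice -16.8→0.0 °C): 269.6 × 2.04 × 16.8 = 9240 J
q2 (melt at 0 °C): 269.6 × 330.0 = 88968 J
q3 (heat water 0.0→100.0 °C): 269.6 × 4.18 × 100.0 = 112693 J
q4 (vaporize at 100 °C): 269.6 × 2265.0 = 610644 J
q5 (heat steam 100.0→113.7 °C): 269.6 × 2.03 × 13.7 = 7498 J
Total: 9240 + 88968 + 112693 + 610644 + 7498 = 829043 J = 829 kJ

q = 829 kJ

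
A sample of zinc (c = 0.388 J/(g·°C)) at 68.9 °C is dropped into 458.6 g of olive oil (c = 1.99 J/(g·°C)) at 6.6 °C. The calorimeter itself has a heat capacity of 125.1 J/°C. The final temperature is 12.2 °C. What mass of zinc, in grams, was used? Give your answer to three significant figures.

m = 264 g

q_gained = (458.6 × 1.99 + 125.1) × (12.2 − 6.6) = 5811 J
q_lost = m × 0.388 × (68.9 − 12.2) = 21.9996 m
m = 5811 / 21.9996 = 264 g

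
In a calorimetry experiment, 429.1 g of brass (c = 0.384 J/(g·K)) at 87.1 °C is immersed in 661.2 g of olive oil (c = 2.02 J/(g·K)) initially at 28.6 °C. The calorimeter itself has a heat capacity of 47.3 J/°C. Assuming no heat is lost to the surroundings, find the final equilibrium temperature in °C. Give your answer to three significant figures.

T_f = 34.8 °C

Heat lost by brass = heat gained by olive oil + calorimeter.
(429.1)(0.384)(87.1 − T) = [(661.2)(2.02) + 47.3](T − 28.6)
164.7744 (87.1 − T) = 1382.924 (T − 28.6)
14352 − 164.7744 T = 1382.924 T − 39552
53904 = 1547.6984 T
T = 34.83 °C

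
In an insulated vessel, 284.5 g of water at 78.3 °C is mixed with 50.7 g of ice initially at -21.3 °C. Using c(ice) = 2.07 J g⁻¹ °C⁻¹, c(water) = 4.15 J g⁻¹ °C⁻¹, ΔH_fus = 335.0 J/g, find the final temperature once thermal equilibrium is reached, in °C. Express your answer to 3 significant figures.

Heat to bring ice to 0 °C and melt it: q₁ = 50.7×2.07×21.3 + 50.7×335.0 = 19220 J
Heat the water can supply cooling to 0 °C: 284.5×4.15×78.3 = 92446.9 J > q₁, so all ice melts.
Energy balance: 284.5×4.15×(78.3 − T) = 19220 + 50.7×4.15×(T − 0)
1180.675(78.3 − T) = 19220 + 210.405 T
92446.9 − 19220 = 1391.080 T
T = 73226.9 / 1391.080 = 52.64 °C

T_f = 52.6 °C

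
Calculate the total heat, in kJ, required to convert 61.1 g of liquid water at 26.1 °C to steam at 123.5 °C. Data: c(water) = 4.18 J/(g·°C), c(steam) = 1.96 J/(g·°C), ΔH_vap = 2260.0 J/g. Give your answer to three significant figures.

q1 (heat water 26.1→100.0 °C): 61.1 × 4.18 × 73.9 = 18874 J
q2 (vaporize at 100 °C): 61.1 × 2260.0 = 138086 J
q3 (heat steam 100.0→123.5 °C): 61.1 × 1.96 × 23.5 = 2814 J
Total: 18874 + 138086 + 2814 = 159774 J = 160 kJ

q = 160 kJ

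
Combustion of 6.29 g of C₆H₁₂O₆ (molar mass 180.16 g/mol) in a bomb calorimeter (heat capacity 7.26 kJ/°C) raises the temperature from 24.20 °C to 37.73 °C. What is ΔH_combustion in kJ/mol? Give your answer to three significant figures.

ΔH = -2810 kJ/mol

ΔT = 37.73 − 24.20 = 13.53 °C
q_cal = C_cal × ΔT = 7.26 × 13.53 = 98.2278 kJ
n = 6.29 / 180.16 = 0.03491 mol
q_rxn = −q_cal = -98.2278 kJ
ΔH = -98.2278 / 0.03491 = -2814 kJ/mol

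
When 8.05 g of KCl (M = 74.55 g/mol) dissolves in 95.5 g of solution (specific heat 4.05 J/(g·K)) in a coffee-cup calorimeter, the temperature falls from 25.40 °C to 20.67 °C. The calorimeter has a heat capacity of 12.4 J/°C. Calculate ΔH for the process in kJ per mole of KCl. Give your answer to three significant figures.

ΔH = 17.5 kJ/mol

|ΔT| = |20.67 − 25.40| = 4.73 °C
|q_surr| = (95.5 × 4.05 + 12.4) × 4.73 = 399.175 × 4.73 = 1888 J
n(KCl) = 8.05 / 74.55 = 0.1080 mol
Temperature fell, so q_rxn = +|q_surr| = 1.888 kJ
ΔH = q_rxn / n = 17.48 kJ/mol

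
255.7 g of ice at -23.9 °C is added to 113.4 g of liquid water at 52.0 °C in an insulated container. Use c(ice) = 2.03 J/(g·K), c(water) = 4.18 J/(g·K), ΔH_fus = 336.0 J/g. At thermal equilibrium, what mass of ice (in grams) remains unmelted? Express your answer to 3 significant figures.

Heat to warm all ice to 0 °C: 255.7×2.03×23.9 = 12406 J
Heat released by water cooling to 0 °C: 113.4×4.18×52.0 = 24649 J
24649 J < 12406 + 255.7×336.0 = 98321.2 J, so not all ice melts; final T = 0 °C.
Heat left for melting: 24649 − 12406 = 12243 J
Mass melted = 12243 / 336.0 = 36.44 g
Ice remaining = 255.7 − 36.44 = 219.26 g

m_ice remaining = 219 g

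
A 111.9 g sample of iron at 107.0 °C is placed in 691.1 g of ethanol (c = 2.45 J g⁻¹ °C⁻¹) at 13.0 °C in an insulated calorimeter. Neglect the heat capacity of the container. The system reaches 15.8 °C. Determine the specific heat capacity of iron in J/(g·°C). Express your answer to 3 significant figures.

q_gained = (691.1 × 2.45) × (15.8 − 13.0) = 4741 J
q_lost = 111.9 × c × (107.0 − 15.8) = 10205.28 c
Set equal: c = 4741 / 10205.28 = 0.465 J/(g·°C)

c = 0.465 J/(g·°C)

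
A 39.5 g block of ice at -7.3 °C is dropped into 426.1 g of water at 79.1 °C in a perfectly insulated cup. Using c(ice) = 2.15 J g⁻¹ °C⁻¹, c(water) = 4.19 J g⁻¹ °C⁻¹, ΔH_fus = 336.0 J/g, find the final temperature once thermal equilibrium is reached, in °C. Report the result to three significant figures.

T_f = 65.3 °C

Heat to bring ice to 0 °C and melt it: q₁ = 39.5×2.15×7.3 + 39.5×336.0 = 13892 J
Heat the water can supply cooling to 0 °C: 426.1×4.19×79.1 = 141222 J > q₁, so all ice melts.
Energy balance: 426.1×4.19×(79.1 − T) = 13892 + 39.5×4.19×(T − 0)
1785.359(79.1 − T) = 13892 + 165.505 T
141222 − 13892 = 1950.864 T
T = 127330 / 1950.864 = 65.27 °C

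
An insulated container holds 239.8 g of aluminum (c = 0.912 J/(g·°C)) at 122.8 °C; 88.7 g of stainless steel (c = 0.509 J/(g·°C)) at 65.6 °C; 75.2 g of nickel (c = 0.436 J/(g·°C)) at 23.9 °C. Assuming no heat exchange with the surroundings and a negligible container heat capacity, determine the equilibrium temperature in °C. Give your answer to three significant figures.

T_f = 103 °C

Σ mᵢcᵢ(T − Tᵢ) = 0  ⇒  T = Σ mᵢcᵢTᵢ / Σ mᵢcᵢ
Σ mᵢcᵢ = 239.8×0.912 + 88.7×0.509 + 75.2×0.436 = 296.6331
Σ mᵢcᵢTᵢ = 218.6976×122.8 + 45.1483×65.6 + 32.7872×23.9 = 30601
T = 30601 / 296.6331 = 103.2 °C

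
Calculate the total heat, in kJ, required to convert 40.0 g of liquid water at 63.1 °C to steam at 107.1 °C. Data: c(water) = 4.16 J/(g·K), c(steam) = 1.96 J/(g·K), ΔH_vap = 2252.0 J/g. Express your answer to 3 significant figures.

q = 96.8 kJ

q1 (heat water 63.1→100.0 °C): 40.0 × 4.16 × 36.9 = 6140 J
q2 (vaporize at 100 °C): 40.0 × 2252.0 = 90080 J
q3 (heat steam 100.0→107.1 °C): 40.0 × 1.96 × 7.1 = 557 J
Total: 6140 + 90080 + 557 = 96777 J = 96.8 kJ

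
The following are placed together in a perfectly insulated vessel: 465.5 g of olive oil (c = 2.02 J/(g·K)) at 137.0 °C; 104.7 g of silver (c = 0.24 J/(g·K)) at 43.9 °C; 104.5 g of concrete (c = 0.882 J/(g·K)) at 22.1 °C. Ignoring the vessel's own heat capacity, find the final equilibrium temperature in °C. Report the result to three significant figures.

Σ mᵢcᵢ(T − Tᵢ) = 0  ⇒  T = Σ mᵢcᵢTᵢ / Σ mᵢcᵢ
Σ mᵢcᵢ = 465.5×2.02 + 104.7×0.24 + 104.5×0.882 = 1057.607
Σ mᵢcᵢTᵢ = 940.31×137.0 + 25.128×43.9 + 92.169×22.1 = 131960
T = 131960 / 1057.607 = 124.8 °C

T_f = 125 °C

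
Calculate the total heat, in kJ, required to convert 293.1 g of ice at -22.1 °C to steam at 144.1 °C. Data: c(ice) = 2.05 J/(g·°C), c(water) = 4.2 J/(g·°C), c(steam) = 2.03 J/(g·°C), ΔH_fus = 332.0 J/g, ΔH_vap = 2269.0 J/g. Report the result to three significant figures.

q1 (heat ice -22.1→0.0 °C): 293.1 × 2.05 × 22.1 = 13279 J
q2 (melt at 0 °C): 293.1 × 332.0 = 97309 J
q3 (heat water 0.0→100.0 °C): 293.1 × 4.2 × 100.0 = 123102 J
q4 (vaporize at 100 °C): 293.1 × 2269.0 = 665044 J
q5 (heat steam 100.0→144.1 °C): 293.1 × 2.03 × 44.1 = 26239 J
Total: 13279 + 97309 + 123102 + 665044 + 26239 = 924973 J = 925 kJ

q = 925 kJ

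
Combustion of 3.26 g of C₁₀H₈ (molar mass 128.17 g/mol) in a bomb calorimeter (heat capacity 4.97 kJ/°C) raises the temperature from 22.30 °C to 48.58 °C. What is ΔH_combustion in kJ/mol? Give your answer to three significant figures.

ΔT = 48.58 − 22.30 = 26.28 °C
q_cal = C_cal × ΔT = 4.97 × 26.28 = 130.6116 kJ
n = 3.26 / 128.17 = 0.02543 mol
q_rxn = −q_cal = -130.6116 kJ
ΔH = -130.6116 / 0.02543 = -5136 kJ/mol

ΔH = -5140 kJ/mol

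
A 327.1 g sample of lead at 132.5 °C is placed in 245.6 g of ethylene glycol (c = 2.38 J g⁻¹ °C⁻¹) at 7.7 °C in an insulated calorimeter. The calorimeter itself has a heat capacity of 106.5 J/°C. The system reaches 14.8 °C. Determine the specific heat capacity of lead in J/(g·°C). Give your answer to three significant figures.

c = 0.127 J/(g·°C)

q_gained = (245.6 × 2.38 + 106.5) × (14.8 − 7.7) = 4906 J
q_lost = 327.1 × c × (132.5 − 14.8) = 38499.67 c
Set equal: c = 4906 / 38499.67 = 0.127 J/(g·°C)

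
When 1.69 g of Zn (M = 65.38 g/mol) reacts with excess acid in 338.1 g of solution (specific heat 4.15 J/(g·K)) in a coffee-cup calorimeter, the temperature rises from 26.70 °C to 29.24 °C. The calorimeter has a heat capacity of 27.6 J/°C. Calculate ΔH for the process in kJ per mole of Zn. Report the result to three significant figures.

ΔH = -141 kJ/mol

|ΔT| = |29.24 − 26.70| = 2.54 °C
|q_surr| = (338.1 × 4.15 + 27.6) × 2.54 = 1430.715 × 2.54 = 3634 J
n(Zn) = 1.69 / 65.38 = 0.02585 mol
Temperature rose, so q_rxn = −|q_surr| = -3.634 kJ
ΔH = q_rxn / n = -140.6 kJ/mol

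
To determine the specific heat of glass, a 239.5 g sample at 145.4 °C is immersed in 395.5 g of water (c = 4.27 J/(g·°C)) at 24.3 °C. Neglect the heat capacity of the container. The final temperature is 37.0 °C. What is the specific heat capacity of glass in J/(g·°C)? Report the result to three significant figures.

q_gained = (395.5 × 4.27) × (37.0 − 24.3) = 21450 J
q_lost = 239.5 × c × (145.4 − 37.0) = 25961.8 c
Set equal: c = 21450 / 25961.8 = 0.826 J/(g·°C)

c = 0.826 J/(g·°C)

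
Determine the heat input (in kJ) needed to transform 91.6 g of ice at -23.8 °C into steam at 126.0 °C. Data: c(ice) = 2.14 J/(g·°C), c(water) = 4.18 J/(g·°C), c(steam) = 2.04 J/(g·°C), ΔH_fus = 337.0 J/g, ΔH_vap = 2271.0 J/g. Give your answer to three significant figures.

q1 (heat ice -23.8→0.0 °C): 91.6 × 2.14 × 23.8 = 4665 J
q2 (melt at 0 °C): 91.6 × 337.0 = 30869 J
q3 (heat water 0.0→100.0 °C): 91.6 × 4.18 × 100.0 = 38289 J
q4 (vaporize at 100 °C): 91.6 × 2271.0 = 208024 J
q5 (heat steam 100.0→126.0 °C): 91.6 × 2.04 × 26.0 = 4858 J
Total: 4665 + 30869 + 38289 + 208024 + 4858 = 286705 J = 287 kJ

q = 287 kJ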